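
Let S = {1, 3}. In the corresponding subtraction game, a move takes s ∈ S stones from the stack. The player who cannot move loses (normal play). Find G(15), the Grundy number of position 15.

G(0) = 0
G(1) = mex{0} = 1
G(2) = mex{1} = 0
G(3) = mex{0,0} = 1
G(4) = mex{1,1} = 0
G(5) = mex{0,0} = 1
G(6) = mex{1,1} = 0
G(7) = mex{0,0} = 1
G(8) = mex{1,1} = 0
G(9) = mex{0,0} = 1
G(10) = mex{1,1} = 0
G(11) = mex{0,0} = 1
G(12) = mex{1,1} = 0
G(13) = mex{0,0} = 1
G(14) = mex{1,1} = 0
G(15) = mex{0,0} = 1

1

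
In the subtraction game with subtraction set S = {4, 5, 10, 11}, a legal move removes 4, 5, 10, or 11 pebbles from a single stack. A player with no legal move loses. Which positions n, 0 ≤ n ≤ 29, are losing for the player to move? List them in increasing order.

0, 1, 2, 3, 9, 15, 16, 17, 18, 24

G(0) = 0
G(1) = mex{} = 0
G(2) = mex{} = 0
G(3) = mex{} = 0
G(4) = mex{0} = 1
G(5) = mex{0,0} = 1
G(6) = mex{0,0} = 1
G(7) = mex{0,0} = 1
G(8) = mex{1,0} = 2
G(9) = mex{1,1} = 0
G(10) = mex{1,1,0} = 2
G(11) = mex{1,1,0,0} = 2
G(12) = mex{2,1,0,0} = 3
G(13) = mex{0,2,0,0} = 1
G(14) = mex{2,0,1,0} = 3
G(15) = mex{2,2,1,1} = 0
G(16) = mex{3,2,1,1} = 0
G(17) = mex{1,3,1,1} = 0
G(18) = mex{3,1,2,1} = 0
G(19) = mex{0,3,0,2} = 1
G(20) = mex{0,0,2,0} = 1
G(21) = mex{0,0,2,2} = 1
G(22) = mex{0,0,3,2} = 1
G(23) = mex{1,0,1,3} = 2
G(24) = mex{1,1,3,1} = 0
G(25) = mex{1,1,0,3} = 2
G(26) = mex{1,1,0,0} = 2
G(27) = mex{2,1,0,0} = 3
G(28) = mex{0,2,0,0} = 1
G(29) = mex{2,0,1,0} = 3
P-positions are exactly the n with G(n) = 0.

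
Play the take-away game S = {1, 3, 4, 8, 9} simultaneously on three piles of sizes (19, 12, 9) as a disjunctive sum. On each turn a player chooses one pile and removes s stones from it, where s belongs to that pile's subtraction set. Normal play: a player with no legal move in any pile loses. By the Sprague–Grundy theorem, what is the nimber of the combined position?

4

All piles use S = {1, 3, 4, 8, 9}:
n :  0  1  2  3  4  5  6  7  8  9 10 11 12 13 14 15 16 17 18 19
G :  0  1  0  1  2  3  2  0  1  4  3  2  0  1  0  1  2  3  2  0
Pile A: G(19) = 0.
Pile B: G(12) = 0.
Pile C: G(9) = 4.
Combined Grundy value = 0 ⊕ 0 ⊕ 4 = 4.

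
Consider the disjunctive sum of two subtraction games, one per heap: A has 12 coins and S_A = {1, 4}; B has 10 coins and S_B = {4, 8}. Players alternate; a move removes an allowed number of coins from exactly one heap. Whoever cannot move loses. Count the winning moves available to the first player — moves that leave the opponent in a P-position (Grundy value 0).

Heap A, S = {1, 4}:
G(0) = 0
G(1) = mex{0} = 1
G(2) = mex{1} = 0
G(3) = mex{0} = 1
G(4) = mex{1,0} = 2
G(5) = mex{2,1} = 0
G(6) = mex{0,0} = 1
G(7) = mex{1,1} = 0
G(8) = mex{0,2} = 1
G(9) = mex{1,0} = 2
G(10) = mex{2,1} = 0
G(11) = mex{0,0} = 1
G(12) = mex{1,1} = 0
G_A(12) = 0.
Heap B, S = {4, 8}:
n :  0  1  2  3  4  5  6  7  8  9 10
G :  0  0  0  0  1  1  1  1  2  2  2
G_B(10) = 2.
Combined Grundy value = 0 ⊕ 2 = 2.
A winning move leaves total XOR = 0, i.e. changes one component's Grundy value g to g ⊕ X where X is the current total.
Heap A: need g' = 0⊕2 = 2. Options: 12−1→G=1, 12−4→G=1. Hits: 0.
Heap B: need g' = 2⊕2 = 0. Options: 10−4→G=1, 10−8→G=0. Hits: 1.

1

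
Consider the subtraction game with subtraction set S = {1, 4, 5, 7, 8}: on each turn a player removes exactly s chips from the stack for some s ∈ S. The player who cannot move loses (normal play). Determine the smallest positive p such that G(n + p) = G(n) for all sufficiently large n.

11

n :  0  1  2  3  4  5  6  7  8  9 10 11 12 13 14 15 16 17 18 19 20 21 22 23
G :  0  1  0  1  2  3  2  3  4  5  4  0  1  0  1  2  3  2  3  4  5  4  0  1
G(n+11) = G(n) holds for n = 0,…,7 (a full window of length max(S) = 8), so the sequence is purely periodic with period 11.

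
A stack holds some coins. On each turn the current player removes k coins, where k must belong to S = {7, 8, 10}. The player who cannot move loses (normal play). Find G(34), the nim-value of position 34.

0

n :  0  1  2  3  4  5  6  7  8  9 10 11 12 13 14 15 16 17 18 19 20 21 22 23 24 25 26 27 28 29 30 31 32 33 34
G :  0  0  0  0  0  0  0  1  1  1  1  1  1  1  2  2  2  0  0  0  0  0  0  0  1  1  1  1  1  1  1  2  2  2  0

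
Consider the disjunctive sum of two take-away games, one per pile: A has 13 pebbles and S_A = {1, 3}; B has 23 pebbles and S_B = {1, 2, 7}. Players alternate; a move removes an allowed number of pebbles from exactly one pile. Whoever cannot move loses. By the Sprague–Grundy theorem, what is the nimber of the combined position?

3

Pile A, S = {1, 3}:
G(0) = 0
G(1) = mex{0} = 1
G(2) = mex{1} = 0
G(3) = mex{0,0} = 1
G(4) = mex{1,1} = 0
G(5) = mex{0,0} = 1
G(6) = mex{1,1} = 0
G(7) = mex{0,0} = 1
G(8) = mex{1,1} = 0
G(9) = mex{0,0} = 1
G(10) = mex{1,1} = 0
G(11) = mex{0,0} = 1
G(12) = mex{1,1} = 0
G(13) = mex{0,0} = 1
G_A(13) = 1.
Pile B, S = {1, 2, 7}:
G(0) = 0
G(1) = mex{0} = 1
G(2) = mex{1,0} = 2
G(3) = mex{2,1} = 0
G(4) = mex{0,2} = 1
G(5) = mex{1,0} = 2
G(6) = mex{2,1} = 0
G(7) = mex{0,2,0} = 1
G(8) = mex{1,0,1} = 2
G(9) = mex{2,1,2} = 0
G(10) = mex{0,2,0} = 1
G(11) = mex{1,0,1} = 2
G(12) = mex{2,1,2} = 0
G(13) = mex{0,2,0} = 1
G(14) = mex{1,0,1} = 2
G(15) = mex{2,1,2} = 0
G(16) = mex{0,2,0} = 1
G(17) = mex{1,0,1} = 2
G(18) = mex{2,1,2} = 0
G(19) = mex{0,2,0} = 1
G(20) = mex{1,0,1} = 2
G(21) = mex{2,1,2} = 0
G(22) = mex{0,2,0} = 1
G(23) = mex{1,0,1} = 2
G_B(23) = 2.
Combined Grundy value = 1 ⊕ 2 = 3.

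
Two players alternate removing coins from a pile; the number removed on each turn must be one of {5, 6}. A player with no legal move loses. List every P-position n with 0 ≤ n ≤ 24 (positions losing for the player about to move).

0, 1, 2, 3, 4, 11, 12, 13, 14, 15, 22, 23, 24

n :  0  1  2  3  4  5  6  7  8  9 10 11 12 13 14 15 16 17 18 19 20 21 22 23 24
G :  0  0  0  0  0  1  1  1  1  1  2  0  0  0  0  0  1  1  1  1  1  2  0  0  0
P-positions are exactly the n with G(n) = 0.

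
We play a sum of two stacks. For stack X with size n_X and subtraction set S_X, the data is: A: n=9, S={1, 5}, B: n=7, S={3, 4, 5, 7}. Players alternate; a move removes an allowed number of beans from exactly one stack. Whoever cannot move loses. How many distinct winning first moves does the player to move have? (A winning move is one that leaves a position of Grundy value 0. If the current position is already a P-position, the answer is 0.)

Stack A, S = {1, 5}:
G(0) = 0
G(1) = mex{0} = 1
G(2) = mex{1} = 0
G(3) = mex{0} = 1
G(4) = mex{1} = 0
G(5) = mex{0,0} = 1
G(6) = mex{1,1} = 0
G(7) = mex{0,0} = 1
G(8) = mex{1,1} = 0
G(9) = mex{0,0} = 1
G_A(9) = 1.
Stack B, S = {3, 4, 5, 7}:
n : 0 1 2 3 4 5 6 7
G : 0 0 0 1 1 1 2 2
G_B(7) = 2.
Combined Grundy value = 1 ⊕ 2 = 3.
A winning move leaves total XOR = 0, i.e. changes one component's Grundy value g to g ⊕ X where X is the current total.
Stack A: need g' = 1⊕3 = 2. Options: 9−1→G=0, 9−5→G=0. Hits: 0.
Stack B: need g' = 2⊕3 = 1. Options: 7−3→G=1, 7−4→G=1, 7−5→G=0, 7−7→G=0. Hits: 2.

2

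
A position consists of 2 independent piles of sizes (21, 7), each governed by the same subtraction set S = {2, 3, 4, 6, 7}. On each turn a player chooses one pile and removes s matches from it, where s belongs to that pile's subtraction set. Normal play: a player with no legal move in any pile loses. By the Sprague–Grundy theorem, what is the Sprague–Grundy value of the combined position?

All piles use S = {2, 3, 4, 6, 7}:
n :  0  1  2  3  4  5  6  7  8  9 10 11 12 13 14 15 16 17 18 19 20 21
G :  0  0  1  1  2  2  3  3  4  0  0  1  1  2  2  3  3  4  0  0  1  1
Pile A: G(21) = 1.
Pile B: G(7) = 3.
Combined Grundy value = 1 ⊕ 3 = 2.

2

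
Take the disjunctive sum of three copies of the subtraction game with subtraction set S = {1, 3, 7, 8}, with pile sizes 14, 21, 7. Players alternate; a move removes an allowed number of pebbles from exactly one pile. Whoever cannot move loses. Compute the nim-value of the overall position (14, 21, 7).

3

All piles use S = {1, 3, 7, 8}:
G(0) = 0
G(1) = mex{0} = 1
G(2) = mex{1} = 0
G(3) = mex{0,0} = 1
G(4) = mex{1,1} = 0
G(5) = mex{0,0} = 1
G(6) = mex{1,1} = 0
G(7) = mex{0,0,0} = 1
G(8) = mex{1,1,1,0} = 2
G(9) = mex{2,0,0,1} = 3
G(10) = mex{3,1,1,0} = 2
G(11) = mex{2,2,0,1} = 3
G(12) = mex{3,3,1,0} = 2
G(13) = mex{2,2,0,1} = 3
G(14) = mex{3,3,1,0} = 2
G(15) = mex{2,2,2,1} = 0
G(16) = mex{0,3,3,2} = 1
G(17) = mex{1,2,2,3} = 0
G(18) = mex{0,0,3,2} = 1
G(19) = mex{1,1,2,3} = 0
G(20) = mex{0,0,3,2} = 1
G(21) = mex{1,1,2,3} = 0
Pile A: G(14) = 2.
Pile B: G(21) = 0.
Pile C: G(7) = 1.
Combined Grundy value = 2 ⊕ 0 ⊕ 1 = 3.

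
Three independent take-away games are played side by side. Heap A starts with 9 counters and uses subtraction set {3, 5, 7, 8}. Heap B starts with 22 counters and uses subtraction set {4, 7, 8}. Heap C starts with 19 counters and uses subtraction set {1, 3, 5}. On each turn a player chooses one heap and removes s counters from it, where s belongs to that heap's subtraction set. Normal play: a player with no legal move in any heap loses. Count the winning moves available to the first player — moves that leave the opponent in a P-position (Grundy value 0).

Heap A, S = {3, 5, 7, 8}:
G(0) = 0
G(1) = mex{} = 0
G(2) = mex{} = 0
G(3) = mex{0} = 1
G(4) = mex{0} = 1
G(5) = mex{0,0} = 1
G(6) = mex{1,0} = 2
G(7) = mex{1,0,0} = 2
G(8) = mex{1,1,0,0} = 2
G(9) = mex{2,1,0,0} = 3
G_A(9) = 3.
Heap B, S = {4, 7, 8}:
n :  0  1  2  3  4  5  6  7  8  9 10 11 12 13 14 15 16 17 18 19 20 21 22
G :  0  0  0  0  1  1  1  1  2  2  2  2  0  0  0  0  1  1  1  1  2  2  2
G_B(22) = 2.
Heap C, S = {1, 3, 5}:
G(0) = 0
G(1) = mex{0} = 1
G(2) = mex{1} = 0
G(3) = mex{0,0} = 1
G(4) = mex{1,1} = 0
G(5) = mex{0,0,0} = 1
G(6) = mex{1,1,1} = 0
G(7) = mex{0,0,0} = 1
G(8) = mex{1,1,1} = 0
G(9) = mex{0,0,0} = 1
G(10) = mex{1,1,1} = 0
G(11) = mex{0,0,0} = 1
G(12) = mex{1,1,1} = 0
G(13) = mex{0,0,0} = 1
G(14) = mex{1,1,1} = 0
G(15) = mex{0,0,0} = 1
G(16) = mex{1,1,1} = 0
G(17) = mex{0,0,0} = 1
G(18) = mex{1,1,1} = 0
G(19) = mex{0,0,0} = 1
G_C(19) = 1.
Combined Grundy value = 3 ⊕ 2 ⊕ 1 = 0.
A winning move leaves total XOR = 0, i.e. changes one component's Grundy value g to g ⊕ X where X is the current total.
Heap A: target g' = 3⊕0 = 3, but every legal move changes the Grundy value (mex property), so 0 moves.
Heap B: target g' = 2⊕0 = 2, but every legal move changes the Grundy value (mex property), so 0 moves.
Heap C: target g' = 1⊕0 = 1, but every legal move changes the Grundy value (mex property), so 0 moves.

0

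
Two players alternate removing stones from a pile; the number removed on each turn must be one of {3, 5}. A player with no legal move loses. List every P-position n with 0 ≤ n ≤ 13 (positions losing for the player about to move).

0, 1, 2, 8, 9, 10

G(0) = 0
G(1) = mex{} = 0
G(2) = mex{} = 0
G(3) = mex{0} = 1
G(4) = mex{0} = 1
G(5) = mex{0,0} = 1
G(6) = mex{1,0} = 2
G(7) = mex{1,0} = 2
G(8) = mex{1,1} = 0
G(9) = mex{2,1} = 0
G(10) = mex{2,1} = 0
G(11) = mex{0,2} = 1
G(12) = mex{0,2} = 1
G(13) = mex{0,0} = 1
P-positions are exactly the n with G(n) = 0.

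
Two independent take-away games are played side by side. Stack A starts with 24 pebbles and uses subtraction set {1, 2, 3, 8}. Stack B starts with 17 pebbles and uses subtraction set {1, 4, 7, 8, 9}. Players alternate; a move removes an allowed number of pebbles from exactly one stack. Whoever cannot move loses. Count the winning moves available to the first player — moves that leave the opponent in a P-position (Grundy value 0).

2

Stack A, S = {1, 2, 3, 8}:
n :  0  1  2  3  4  5  6  7  8  9 10 11 12 13 14 15 16 17 18 19 20 21 22 23 24
G :  0  1  2  3  0  1  2  3  4  0  1  2  3  0  1  2  3  4  0  1  2  3  0  1  2
G_A(24) = 2.
Stack B, S = {1, 4, 7, 8, 9}:
n :  0  1  2  3  4  5  6  7  8  9 10 11 12 13 14 15 16 17
G :  0  1  0  1  2  0  1  2  3  2  3  4  5  3  4  0  1  0
G_B(17) = 0.
Combined Grundy value = 2 ⊕ 0 = 2.
A winning move leaves total XOR = 0, i.e. changes one component's Grundy value g to g ⊕ X where X is the current total.
Stack A: need g' = 2⊕2 = 0. Options: 24−1→G=1, 24−2→G=0, 24−3→G=3, 24−8→G=3. Hits: 1.
Stack B: need g' = 0⊕2 = 2. Options: 17−1→G=1, 17−4→G=3, 17−7→G=3, 17−8→G=2, 17−9→G=3. Hits: 1.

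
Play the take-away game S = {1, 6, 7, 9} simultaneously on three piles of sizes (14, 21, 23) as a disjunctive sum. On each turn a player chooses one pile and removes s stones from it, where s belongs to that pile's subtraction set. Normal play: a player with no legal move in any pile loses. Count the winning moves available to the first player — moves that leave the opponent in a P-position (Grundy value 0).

All piles use S = {1, 6, 7, 9}:
n :  0  1  2  3  4  5  6  7  8  9 10 11 12 13 14 15 16 17 18 19 20 21 22 23
G :  0  1  0  1  0  1  2  3  2  3  2  3  0  1  0  1  0  1  2  3  2  3  2  3
Pile A: G(14) = 0.
Pile B: G(21) = 3.
Pile C: G(23) = 3.
Combined Grundy value = 0 ⊕ 3 ⊕ 3 = 0.
A winning move leaves total XOR = 0, i.e. changes one component's Grundy value g to g ⊕ X where X is the current total.
Pile A: target g' = 0⊕0 = 0, but every legal move changes the Grundy value (mex property), so 0 moves.
Pile B: target g' = 3⊕0 = 3, but every legal move changes the Grundy value (mex property), so 0 moves.
Pile C: target g' = 3⊕0 = 3, but every legal move changes the Grundy value (mex property), so 0 moves.

0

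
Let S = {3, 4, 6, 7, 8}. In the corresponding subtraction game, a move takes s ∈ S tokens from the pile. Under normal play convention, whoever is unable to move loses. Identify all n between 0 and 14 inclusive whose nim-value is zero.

0, 1, 2, 11, 12, 13

G(0) = 0
G(1) = mex{} = 0
G(2) = mex{} = 0
G(3) = mex{0} = 1
G(4) = mex{0,0} = 1
G(5) = mex{0,0} = 1
G(6) = mex{1,0,0} = 2
G(7) = mex{1,1,0,0} = 2
G(8) = mex{1,1,0,0,0} = 2
G(9) = mex{2,1,1,0,0} = 3
G(10) = mex{2,2,1,1,0} = 3
G(11) = mex{2,2,1,1,1} = 0
G(12) = mex{3,2,2,1,1} = 0
G(13) = mex{3,3,2,2,1} = 0
G(14) = mex{0,3,2,2,2} = 1
P-positions are exactly the n with G(n) = 0.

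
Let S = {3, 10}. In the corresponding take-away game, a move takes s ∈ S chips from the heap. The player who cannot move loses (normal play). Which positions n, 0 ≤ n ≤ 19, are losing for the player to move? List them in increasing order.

0, 1, 2, 6, 7, 8, 13, 14, 15, 19

n :  0  1  2  3  4  5  6  7  8  9 10 11 12 13 14 15 16 17 18 19
G :  0  0  0  1  1  1  0  0  0  1  1  1  2  0  0  0  1  1  1  0
P-positions are exactly the n with G(n) = 0.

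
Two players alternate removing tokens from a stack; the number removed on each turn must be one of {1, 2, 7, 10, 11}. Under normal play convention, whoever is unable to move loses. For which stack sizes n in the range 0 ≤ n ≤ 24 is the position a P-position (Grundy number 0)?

0, 3, 6, 9, 12, 15, 18, 21, 24

n :  0  1  2  3  4  5  6  7  8  9 10 11 12 13 14 15 16 17 18 19 20 21 22 23 24
G :  0  1  2  0  1  2  0  1  2  0  1  2  0  1  2  0  1  2  0  1  2  0  1  2  0
P-positions are exactly the n with G(n) = 0.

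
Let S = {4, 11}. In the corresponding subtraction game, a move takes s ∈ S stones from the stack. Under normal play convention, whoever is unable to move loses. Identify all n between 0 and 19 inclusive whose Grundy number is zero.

0, 1, 2, 3, 8, 9, 10, 15, 16, 17, 18

G(0) = 0
G(1) = mex{} = 0
G(2) = mex{} = 0
G(3) = mex{} = 0
G(4) = mex{0} = 1
G(5) = mex{0} = 1
G(6) = mex{0} = 1
G(7) = mex{0} = 1
G(8) = mex{1} = 0
G(9) = mex{1} = 0
G(10) = mex{1} = 0
G(11) = mex{1,0} = 2
G(12) = mex{0,0} = 1
G(13) = mex{0,0} = 1
G(14) = mex{0,0} = 1
G(15) = mex{2,1} = 0
G(16) = mex{1,1} = 0
G(17) = mex{1,1} = 0
G(18) = mex{1,1} = 0
G(19) = mex{0,0} = 1
P-positions are exactly the n with G(n) = 0.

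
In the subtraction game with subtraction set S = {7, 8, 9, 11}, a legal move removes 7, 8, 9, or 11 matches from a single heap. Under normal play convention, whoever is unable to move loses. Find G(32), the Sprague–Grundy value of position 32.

G(0) = 0
G(1) = mex{} = 0
G(2) = mex{} = 0
G(3) = mex{} = 0
G(4) = mex{} = 0
G(5) = mex{} = 0
G(6) = mex{} = 0
G(7) = mex{0} = 1
G(8) = mex{0,0} = 1
G(9) = mex{0,0,0} = 1
G(10) = mex{0,0,0} = 1
G(11) = mex{0,0,0,0} = 1
G(12) = mex{0,0,0,0} = 1
G(13) = mex{0,0,0,0} = 1
G(14) = mex{1,0,0,0} = 2
G(15) = mex{1,1,0,0} = 2
G(16) = mex{1,1,1,0} = 2
G(17) = mex{1,1,1,0} = 2
G(18) = mex{1,1,1,1} = 0
G(19) = mex{1,1,1,1} = 0
G(20) = mex{1,1,1,1} = 0
G(21) = mex{2,1,1,1} = 0
G(22) = mex{2,2,1,1} = 0
G(23) = mex{2,2,2,1} = 0
G(24) = mex{2,2,2,1} = 0
G(25) = mex{0,2,2,2} = 1
G(26) = mex{0,0,2,2} = 1
G(27) = mex{0,0,0,2} = 1
G(28) = mex{0,0,0,2} = 1
G(29) = mex{0,0,0,0} = 1
G(30) = mex{0,0,0,0} = 1
G(31) = mex{0,0,0,0} = 1
G(32) = mex{1,0,0,0} = 2

2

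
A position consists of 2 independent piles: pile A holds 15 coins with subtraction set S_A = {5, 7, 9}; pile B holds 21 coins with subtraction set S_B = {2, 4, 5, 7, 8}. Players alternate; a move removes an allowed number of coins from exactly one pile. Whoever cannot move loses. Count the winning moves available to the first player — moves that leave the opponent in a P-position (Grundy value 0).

Pile A, S = {5, 7, 9}:
G(0) = 0
G(1) = mex{} = 0
G(2) = mex{} = 0
G(3) = mex{} = 0
G(4) = mex{} = 0
G(5) = mex{0} = 1
G(6) = mex{0} = 1
G(7) = mex{0,0} = 1
G(8) = mex{0,0} = 1
G(9) = mex{0,0,0} = 1
G(10) = mex{1,0,0} = 2
G(11) = mex{1,0,0} = 2
G(12) = mex{1,1,0} = 2
G(13) = mex{1,1,0} = 2
G(14) = mex{1,1,1} = 0
G(15) = mex{2,1,1} = 0
G_A(15) = 0.
Pile B, S = {2, 4, 5, 7, 8}:
G(0) = 0
G(1) = mex{} = 0
G(2) = mex{0} = 1
G(3) = mex{0} = 1
G(4) = mex{1,0} = 2
G(5) = mex{1,0,0} = 2
G(6) = mex{2,1,0} = 3
G(7) = mex{2,1,1,0} = 3
G(8) = mex{3,2,1,0,0} = 4
G(9) = mex{3,2,2,1,0} = 4
G(10) = mex{4,3,2,1,1} = 0
G(11) = mex{4,3,3,2,1} = 0
G(12) = mex{0,4,3,2,2} = 1
G(13) = mex{0,4,4,3,2} = 1
G(14) = mex{1,0,4,3,3} = 2
G(15) = mex{1,0,0,4,3} = 2
G(16) = mex{2,1,0,4,4} = 3
G(17) = mex{2,1,1,0,4} = 3
G(18) = mex{3,2,1,0,0} = 4
G(19) = mex{3,2,2,1,0} = 4
G(20) = mex{4,3,2,1,1} = 0
G(21) = mex{4,3,3,2,1} = 0
G_B(21) = 0.
Combined Grundy value = 0 ⊕ 0 = 0.
A winning move leaves total XOR = 0, i.e. changes one component's Grundy value g to g ⊕ X where X is the current total.
Pile A: target g' = 0⊕0 = 0, but every legal move changes the Grundy value (mex property), so 0 moves.
Pile B: target g' = 0⊕0 = 0, but every legal move changes the Grundy value (mex property), so 0 moves.

0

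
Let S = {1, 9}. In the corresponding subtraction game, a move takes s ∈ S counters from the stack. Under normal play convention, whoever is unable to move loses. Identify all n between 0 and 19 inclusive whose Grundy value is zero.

n :  0  1  2  3  4  5  6  7  8  9 10 11 12 13 14 15 16 17 18 19
G :  0  1  0  1  0  1  0  1  0  1  0  1  0  1  0  1  0  1  0  1
P-positions are exactly the n with G(n) = 0.

0, 2, 4, 6, 8, 10, 12, 14, 16, 18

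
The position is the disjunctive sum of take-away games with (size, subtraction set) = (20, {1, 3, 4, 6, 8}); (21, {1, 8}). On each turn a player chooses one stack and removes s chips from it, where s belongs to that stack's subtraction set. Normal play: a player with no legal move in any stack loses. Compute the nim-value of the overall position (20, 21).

3

Stack A, S = {1, 3, 4, 6, 8}:
n :  0  1  2  3  4  5  6  7  8  9 10 11 12 13 14 15 16 17 18 19 20
G :  0  1  0  1  2  3  2  0  1  0  1  2  3  2  0  1  0  1  2  3  2
G_A(20) = 2.
Stack B, S = {1, 8}:
n :  0  1  2  3  4  5  6  7  8  9 10 11 12 13 14 15 16 17 18 19 20 21
G :  0  1  0  1  0  1  0  1  2  0  1  0  1  0  1  0  1  2  0  1  0  1
G_B(21) = 1.
Combined Grundy value = 2 ⊕ 1 = 3.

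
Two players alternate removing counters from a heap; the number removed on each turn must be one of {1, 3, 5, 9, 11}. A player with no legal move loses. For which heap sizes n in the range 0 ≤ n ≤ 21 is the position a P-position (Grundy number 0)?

n :  0  1  2  3  4  5  6  7  8  9 10 11 12 13 14 15 16 17 18 19 20 21
G :  0  1  0  1  0  1  0  1  0  1  0  1  0  1  0  1  0  1  0  1  0  1
P-positions are exactly the n with G(n) = 0.

0, 2, 4, 6, 8, 10, 12, 14, 16, 18, 20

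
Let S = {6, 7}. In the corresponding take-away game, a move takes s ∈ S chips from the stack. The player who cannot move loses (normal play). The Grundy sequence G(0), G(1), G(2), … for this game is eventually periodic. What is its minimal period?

13

n :  0  1  2  3  4  5  6  7  8  9 10 11 12 13 14 15 16 17 18 19 20 21 22 23 24 25 26 27
G :  0  0  0  0  0  0  1  1  1  1  1  1  2  0  0  0  0  0  0  1  1  1  1  1  1  2  0  0
G(n+13) = G(n) holds for n = 0,…,6 (a full window of length max(S) = 7), so the sequence is purely periodic with period 13.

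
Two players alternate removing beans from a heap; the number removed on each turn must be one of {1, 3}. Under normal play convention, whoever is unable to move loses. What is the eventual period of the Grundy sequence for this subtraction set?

2

G(0) = 0
G(1) = mex{0} = 1
G(2) = mex{1} = 0
G(3) = mex{0,0} = 1
G(4) = mex{1,1} = 0
G(5) = mex{0,0} = 1
G(6) = mex{1,1} = 0
G(7) = mex{0,0} = 1
G(8) = mex{1,1} = 0
G(9) = mex{0,0} = 1
G(10) = mex{1,1} = 0
G(11) = mex{0,0} = 1
G(12) = mex{1,1} = 0
G(13) = mex{0,0} = 1
G(14) = mex{1,1} = 0
G(n+2) = G(n) holds for n = 0,…,2 (a full window of length max(S) = 3), so the sequence is purely periodic with period 2.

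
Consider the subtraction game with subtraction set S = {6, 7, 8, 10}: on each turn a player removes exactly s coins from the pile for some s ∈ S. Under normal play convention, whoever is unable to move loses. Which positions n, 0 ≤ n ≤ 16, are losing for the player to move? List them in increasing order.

G(0) = 0
G(1) = mex{} = 0
G(2) = mex{} = 0
G(3) = mex{} = 0
G(4) = mex{} = 0
G(5) = mex{} = 0
G(6) = mex{0} = 1
G(7) = mex{0,0} = 1
G(8) = mex{0,0,0} = 1
G(9) = mex{0,0,0} = 1
G(10) = mex{0,0,0,0} = 1
G(11) = mex{0,0,0,0} = 1
G(12) = mex{1,0,0,0} = 2
G(13) = mex{1,1,0,0} = 2
G(14) = mex{1,1,1,0} = 2
G(15) = mex{1,1,1,0} = 2
G(16) = mex{1,1,1,1} = 0
P-positions are exactly the n with G(n) = 0.

0, 1, 2, 3, 4, 5, 16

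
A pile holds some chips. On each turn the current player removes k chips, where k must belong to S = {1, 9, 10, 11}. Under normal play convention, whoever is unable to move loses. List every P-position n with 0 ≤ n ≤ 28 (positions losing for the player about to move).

0, 2, 4, 6, 8, 20, 22, 24, 26, 28

n :  0  1  2  3  4  5  6  7  8  9 10 11 12 13 14 15 16 17 18 19 20 21 22 23 24 25 26 27 28
G :  0  1  0  1  0  1  0  1  0  1  2  3  2  3  2  3  2  3  2  3  0  1  0  1  0  1  0  1  0
P-positions are exactly the n with G(n) = 0.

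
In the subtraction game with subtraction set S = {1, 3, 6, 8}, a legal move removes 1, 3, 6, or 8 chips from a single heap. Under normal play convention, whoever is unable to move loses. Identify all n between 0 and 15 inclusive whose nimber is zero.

G(0) = 0
G(1) = mex{0} = 1
G(2) = mex{1} = 0
G(3) = mex{0,0} = 1
G(4) = mex{1,1} = 0
G(5) = mex{0,0} = 1
G(6) = mex{1,1,0} = 2
G(7) = mex{2,0,1} = 3
G(8) = mex{3,1,0,0} = 2
G(9) = mex{2,2,1,1} = 0
G(10) = mex{0,3,0,0} = 1
G(11) = mex{1,2,1,1} = 0
G(12) = mex{0,0,2,0} = 1
G(13) = mex{1,1,3,1} = 0
G(14) = mex{0,0,2,2} = 1
G(15) = mex{1,1,0,3} = 2
P-positions are exactly the n with G(n) = 0.

0, 2, 4, 9, 11, 13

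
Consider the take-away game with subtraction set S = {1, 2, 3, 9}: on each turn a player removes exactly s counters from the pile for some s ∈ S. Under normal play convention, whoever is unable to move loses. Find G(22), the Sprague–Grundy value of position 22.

G(0) = 0
G(1) = mex{0} = 1
G(2) = mex{1,0} = 2
G(3) = mex{2,1,0} = 3
G(4) = mex{3,2,1} = 0
G(5) = mex{0,3,2} = 1
G(6) = mex{1,0,3} = 2
G(7) = mex{2,1,0} = 3
G(8) = mex{3,2,1} = 0
G(9) = mex{0,3,2,0} = 1
G(10) = mex{1,0,3,1} = 2
G(11) = mex{2,1,0,2} = 3
G(12) = mex{3,2,1,3} = 0
G(13) = mex{0,3,2,0} = 1
G(14) = mex{1,0,3,1} = 2
G(15) = mex{2,1,0,2} = 3
G(16) = mex{3,2,1,3} = 0
G(17) = mex{0,3,2,0} = 1
G(18) = mex{1,0,3,1} = 2
G(19) = mex{2,1,0,2} = 3
G(20) = mex{3,2,1,3} = 0
G(21) = mex{0,3,2,0} = 1
G(22) = mex{1,0,3,1} = 2

2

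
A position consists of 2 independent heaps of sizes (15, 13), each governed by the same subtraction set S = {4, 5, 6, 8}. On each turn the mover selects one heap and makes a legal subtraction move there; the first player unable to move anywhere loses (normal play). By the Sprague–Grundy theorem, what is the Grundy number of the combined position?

0

All heaps use S = {4, 5, 6, 8}:
n :  0  1  2  3  4  5  6  7  8  9 10 11 12 13 14 15
G :  0  0  0  0  1  1  1  1  2  2  2  2  0  0  0  0
Heap A: G(15) = 0.
Heap B: G(13) = 0.
Combined Grundy value = 0 ⊕ 0 = 0.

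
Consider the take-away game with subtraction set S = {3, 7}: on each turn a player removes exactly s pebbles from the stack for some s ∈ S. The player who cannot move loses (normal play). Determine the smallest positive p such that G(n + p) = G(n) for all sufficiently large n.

G(0) = 0
G(1) = mex{} = 0
G(2) = mex{} = 0
G(3) = mex{0} = 1
G(4) = mex{0} = 1
G(5) = mex{0} = 1
G(6) = mex{1} = 0
G(7) = mex{1,0} = 2
G(8) = mex{1,0} = 2
G(9) = mex{0,0} = 1
G(10) = mex{2,1} = 0
G(11) = mex{2,1} = 0
G(12) = mex{1,1} = 0
G(13) = mex{0,0} = 1
G(14) = mex{0,2} = 1
G(15) = mex{0,2} = 1
G(16) = mex{1,1} = 0
G(17) = mex{1,0} = 2
G(18) = mex{1,0} = 2
G(19) = mex{0,0} = 1
G(20) = mex{2,1} = 0
G(21) = mex{2,1} = 0
G(n+10) = G(n) holds for n = 0,…,6 (a full window of length max(S) = 7), so the sequence is purely periodic with period 10.

10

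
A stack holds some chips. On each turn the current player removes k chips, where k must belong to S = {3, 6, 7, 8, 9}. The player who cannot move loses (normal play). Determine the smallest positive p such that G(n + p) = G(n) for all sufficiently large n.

12

G(0) = 0
G(1) = mex{} = 0
G(2) = mex{} = 0
G(3) = mex{0} = 1
G(4) = mex{0} = 1
G(5) = mex{0} = 1
G(6) = mex{1,0} = 2
G(7) = mex{1,0,0} = 2
G(8) = mex{1,0,0,0} = 2
G(9) = mex{2,1,0,0,0} = 3
G(10) = mex{2,1,1,0,0} = 3
G(11) = mex{2,1,1,1,0} = 3
G(12) = mex{3,2,1,1,1} = 0
G(13) = mex{3,2,2,1,1} = 0
G(14) = mex{3,2,2,2,1} = 0
G(15) = mex{0,3,2,2,2} = 1
G(16) = mex{0,3,3,2,2} = 1
G(17) = mex{0,3,3,3,2} = 1
G(18) = mex{1,0,3,3,3} = 2
G(19) = mex{1,0,0,3,3} = 2
G(20) = mex{1,0,0,0,3} = 2
G(21) = mex{2,1,0,0,0} = 3
G(22) = mex{2,1,1,0,0} = 3
G(23) = mex{2,1,1,1,0} = 3
G(24) = mex{3,2,1,1,1} = 0
G(25) = mex{3,2,2,1,1} = 0
G(n+12) = G(n) holds for n = 0,…,8 (a full window of length max(S) = 9), so the sequence is purely periodic with period 12.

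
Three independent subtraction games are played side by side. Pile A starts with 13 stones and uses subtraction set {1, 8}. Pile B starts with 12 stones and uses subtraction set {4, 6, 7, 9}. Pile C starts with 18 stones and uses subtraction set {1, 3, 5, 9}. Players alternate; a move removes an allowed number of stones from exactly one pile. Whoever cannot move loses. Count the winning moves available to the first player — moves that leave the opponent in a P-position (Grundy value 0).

Pile A, S = {1, 8}:
G(0) = 0
G(1) = mex{0} = 1
G(2) = mex{1} = 0
G(3) = mex{0} = 1
G(4) = mex{1} = 0
G(5) = mex{0} = 1
G(6) = mex{1} = 0
G(7) = mex{0} = 1
G(8) = mex{1,0} = 2
G(9) = mex{2,1} = 0
G(10) = mex{0,0} = 1
G(11) = mex{1,1} = 0
G(12) = mex{0,0} = 1
G(13) = mex{1,1} = 0
G_A(13) = 0.
Pile B, S = {4, 6, 7, 9}:
G(0) = 0
G(1) = mex{} = 0
G(2) = mex{} = 0
G(3) = mex{} = 0
G(4) = mex{0} = 1
G(5) = mex{0} = 1
G(6) = mex{0,0} = 1
G(7) = mex{0,0,0} = 1
G(8) = mex{1,0,0} = 2
G(9) = mex{1,0,0,0} = 2
G(10) = mex{1,1,0,0} = 2
G(11) = mex{1,1,1,0} = 2
G(12) = mex{2,1,1,0} = 3
G_B(12) = 3.
Pile C, S = {1, 3, 5, 9}:
n :  0  1  2  3  4  5  6  7  8  9 10 11 12 13 14 15 16 17 18
G :  0  1  0  1  0  1  0  1  0  1  0  1  0  1  0  1  0  1  0
G_C(18) = 0.
Combined Grundy value = 0 ⊕ 3 ⊕ 0 = 3.
A winning move leaves total XOR = 0, i.e. changes one component's Grundy value g to g ⊕ X where X is the current total.
Pile A: need g' = 0⊕3 = 3. Options: 13−1→G=1, 13−8→G=1. Hits: 0.
Pile B: need g' = 3⊕3 = 0. Options: 12−4→G=2, 12−6→G=1, 12−7→G=1, 12−9→G=0. Hits: 1.
Pile C: need g' = 0⊕3 = 3. Options: 18−1→G=1, 18−3→G=1, 18−5→G=1, 18−9→G=1. Hits: 0.

1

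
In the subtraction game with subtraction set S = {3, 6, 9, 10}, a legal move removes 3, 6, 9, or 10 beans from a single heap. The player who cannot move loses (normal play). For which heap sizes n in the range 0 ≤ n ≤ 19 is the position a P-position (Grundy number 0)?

0, 1, 2, 13, 14, 15

G(0) = 0
G(1) = mex{} = 0
G(2) = mex{} = 0
G(3) = mex{0} = 1
G(4) = mex{0} = 1
G(5) = mex{0} = 1
G(6) = mex{1,0} = 2
G(7) = mex{1,0} = 2
G(8) = mex{1,0} = 2
G(9) = mex{2,1,0} = 3
G(10) = mex{2,1,0,0} = 3
G(11) = mex{2,1,0,0} = 3
G(12) = mex{3,2,1,0} = 4
G(13) = mex{3,2,1,1} = 0
G(14) = mex{3,2,1,1} = 0
G(15) = mex{4,3,2,1} = 0
G(16) = mex{0,3,2,2} = 1
G(17) = mex{0,3,2,2} = 1
G(18) = mex{0,4,3,2} = 1
G(19) = mex{1,0,3,3} = 2
P-positions are exactly the n with G(n) = 0.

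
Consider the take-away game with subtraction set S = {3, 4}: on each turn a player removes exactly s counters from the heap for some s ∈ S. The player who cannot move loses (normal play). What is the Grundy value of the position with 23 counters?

0

G(0) = 0
G(1) = mex{} = 0
G(2) = mex{} = 0
G(3) = mex{0} = 1
G(4) = mex{0,0} = 1
G(5) = mex{0,0} = 1
G(6) = mex{1,0} = 2
G(7) = mex{1,1} = 0
G(8) = mex{1,1} = 0
G(9) = mex{2,1} = 0
G(10) = mex{0,2} = 1
G(11) = mex{0,0} = 1
G(12) = mex{0,0} = 1
G(13) = mex{1,0} = 2
G(14) = mex{1,1} = 0
G(15) = mex{1,1} = 0
G(16) = mex{2,1} = 0
G(17) = mex{0,2} = 1
G(18) = mex{0,0} = 1
G(19) = mex{0,0} = 1
G(20) = mex{1,0} = 2
G(21) = mex{1,1} = 0
G(22) = mex{1,1} = 0
G(23) = mex{2,1} = 0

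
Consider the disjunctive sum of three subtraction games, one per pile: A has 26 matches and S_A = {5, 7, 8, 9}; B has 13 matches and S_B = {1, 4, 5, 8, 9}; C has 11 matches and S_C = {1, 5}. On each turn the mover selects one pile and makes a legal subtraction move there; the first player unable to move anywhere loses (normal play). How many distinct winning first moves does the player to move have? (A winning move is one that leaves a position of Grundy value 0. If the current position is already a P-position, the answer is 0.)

Pile A, S = {5, 7, 8, 9}:
n :  0  1  2  3  4  5  6  7  8  9 10 11 12 13 14 15 16 17 18 19 20 21 22 23 24 25 26
G :  0  0  0  0  0  1  1  1  1  1  2  2  2  2  0  0  0  0  0  1  1  1  1  1  2  2  2
G_A(26) = 2.
Pile B, S = {1, 4, 5, 8, 9}:
n :  0  1  2  3  4  5  6  7  8  9 10 11 12 13
G :  0  1  0  1  2  3  2  3  4  5  4  5  0  1
G_B(13) = 1.
Pile C, S = {1, 5}:
G(0) = 0
G(1) = mex{0} = 1
G(2) = mex{1} = 0
G(3) = mex{0} = 1
G(4) = mex{1} = 0
G(5) = mex{0,0} = 1
G(6) = mex{1,1} = 0
G(7) = mex{0,0} = 1
G(8) = mex{1,1} = 0
G(9) = mex{0,0} = 1
G(10) = mex{1,1} = 0
G(11) = mex{0,0} = 1
G_C(11) = 1.
Combined Grundy value = 2 ⊕ 1 ⊕ 1 = 2.
A winning move leaves total XOR = 0, i.e. changes one component's Grundy value g to g ⊕ X where X is the current total.
Pile A: need g' = 2⊕2 = 0. Options: 26−5→G=1, 26−7→G=1, 26−8→G=0, 26−9→G=0. Hits: 2.
Pile B: need g' = 1⊕2 = 3. Options: 13−1→G=0, 13−4→G=5, 13−5→G=4, 13−8→G=3, 13−9→G=2. Hits: 1.
Pile C: need g' = 1⊕2 = 3. Options: 11−1→G=0, 11−5→G=0. Hits: 0.

3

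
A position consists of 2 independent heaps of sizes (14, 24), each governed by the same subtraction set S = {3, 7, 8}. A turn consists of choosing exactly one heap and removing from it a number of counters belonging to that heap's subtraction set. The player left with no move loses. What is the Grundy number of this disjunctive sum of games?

All heaps use S = {3, 7, 8}:
n :  0  1  2  3  4  5  6  7  8  9 10 11 12 13 14 15 16 17 18 19 20 21 22 23 24
G :  0  0  0  1  1  1  0  2  2  1  3  0  0  2  1  1  0  0  2  1  1  0  0  2  1
Heap A: G(14) = 1.
Heap B: G(24) = 1.
Combined Grundy value = 1 ⊕ 1 = 0.

0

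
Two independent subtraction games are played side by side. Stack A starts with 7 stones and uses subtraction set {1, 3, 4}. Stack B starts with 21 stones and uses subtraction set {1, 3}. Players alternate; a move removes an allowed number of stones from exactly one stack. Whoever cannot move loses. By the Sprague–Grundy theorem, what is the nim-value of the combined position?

1

Stack A, S = {1, 3, 4}:
n : 0 1 2 3 4 5 6 7
G : 0 1 0 1 2 3 2 0
G_A(7) = 0.
Stack B, S = {1, 3}:
G(0) = 0
G(1) = mex{0} = 1
G(2) = mex{1} = 0
G(3) = mex{0,0} = 1
G(4) = mex{1,1} = 0
G(5) = mex{0,0} = 1
G(6) = mex{1,1} = 0
G(7) = mex{0,0} = 1
G(8) = mex{1,1} = 0
G(9) = mex{0,0} = 1
G(10) = mex{1,1} = 0
G(11) = mex{0,0} = 1
G(12) = mex{1,1} = 0
G(13) = mex{0,0} = 1
G(14) = mex{1,1} = 0
G(15) = mex{0,0} = 1
G(16) = mex{1,1} = 0
G(17) = mex{0,0} = 1
G(18) = mex{1,1} = 0
G(19) = mex{0,0} = 1
G(20) = mex{1,1} = 0
G(21) = mex{0,0} = 1
G_B(21) = 1.
Combined Grundy value = 0 ⊕ 1 = 1.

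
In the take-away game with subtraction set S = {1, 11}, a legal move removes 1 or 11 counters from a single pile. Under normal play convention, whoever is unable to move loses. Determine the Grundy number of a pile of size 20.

G(0) = 0
G(1) = mex{0} = 1
G(2) = mex{1} = 0
G(3) = mex{0} = 1
G(4) = mex{1} = 0
G(5) = mex{0} = 1
G(6) = mex{1} = 0
G(7) = mex{0} = 1
G(8) = mex{1} = 0
G(9) = mex{0} = 1
G(10) = mex{1} = 0
G(11) = mex{0,0} = 1
G(12) = mex{1,1} = 0
G(13) = mex{0,0} = 1
G(14) = mex{1,1} = 0
G(15) = mex{0,0} = 1
G(16) = mex{1,1} = 0
G(17) = mex{0,0} = 1
G(18) = mex{1,1} = 0
G(19) = mex{0,0} = 1
G(20) = mex{1,1} = 0

0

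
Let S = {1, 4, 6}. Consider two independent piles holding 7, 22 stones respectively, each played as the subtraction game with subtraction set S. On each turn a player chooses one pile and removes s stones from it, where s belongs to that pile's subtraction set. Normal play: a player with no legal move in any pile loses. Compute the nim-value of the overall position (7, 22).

0

All piles use S = {1, 4, 6}:
n :  0  1  2  3  4  5  6  7  8  9 10 11 12 13 14 15 16 17 18 19 20 21 22
G :  0  1  0  1  2  0  1  0  1  2  0  1  0  1  2  0  1  0  1  2  0  1  0
Pile A: G(7) = 0.
Pile B: G(22) = 0.
Combined Grundy value = 0 ⊕ 0 = 0.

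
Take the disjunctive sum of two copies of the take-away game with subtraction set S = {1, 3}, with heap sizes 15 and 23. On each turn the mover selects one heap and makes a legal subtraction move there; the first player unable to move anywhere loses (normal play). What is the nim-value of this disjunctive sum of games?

0

All heaps use S = {1, 3}:
n :  0  1  2  3  4  5  6  7  8  9 10 11 12 13 14 15 16 17 18 19 20 21 22 23
G :  0  1  0  1  0  1  0  1  0  1  0  1  0  1  0  1  0  1  0  1  0  1  0  1
Heap A: G(15) = 1.
Heap B: G(23) = 1.
Combined Grundy value = 1 ⊕ 1 = 0.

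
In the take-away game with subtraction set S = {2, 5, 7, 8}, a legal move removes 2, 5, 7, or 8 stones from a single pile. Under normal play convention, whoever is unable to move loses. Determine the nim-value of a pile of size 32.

n :  0  1  2  3  4  5  6  7  8  9 10 11 12 13 14 15 16 17 18 19 20 21 22 23 24 25 26 27 28 29 30 31 32
G :  0  0  1  1  0  2  1  3  2  2  0  3  1  0  0  1  1  3  2  2  3  3  2  0  0  1  1  0  2  1  3  2  2

2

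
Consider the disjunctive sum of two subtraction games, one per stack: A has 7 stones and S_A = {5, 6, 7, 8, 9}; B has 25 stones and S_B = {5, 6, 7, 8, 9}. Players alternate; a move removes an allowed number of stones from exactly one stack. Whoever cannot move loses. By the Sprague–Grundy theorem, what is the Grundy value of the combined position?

3

Stack A, S = {5, 6, 7, 8, 9}:
G(0) = 0
G(1) = mex{} = 0
G(2) = mex{} = 0
G(3) = mex{} = 0
G(4) = mex{} = 0
G(5) = mex{0} = 1
G(6) = mex{0,0} = 1
G(7) = mex{0,0,0} = 1
G_A(7) = 1.
Stack B, S = {5, 6, 7, 8, 9}:
G(0) = 0
G(1) = mex{} = 0
G(2) = mex{} = 0
G(3) = mex{} = 0
G(4) = mex{} = 0
G(5) = mex{0} = 1
G(6) = mex{0,0} = 1
G(7) = mex{0,0,0} = 1
G(8) = mex{0,0,0,0} = 1
G(9) = mex{0,0,0,0,0} = 1
G(10) = mex{1,0,0,0,0} = 2
G(11) = mex{1,1,0,0,0} = 2
G(12) = mex{1,1,1,0,0} = 2
G(13) = mex{1,1,1,1,0} = 2
G(14) = mex{1,1,1,1,1} = 0
G(15) = mex{2,1,1,1,1} = 0
G(16) = mex{2,2,1,1,1} = 0
G(17) = mex{2,2,2,1,1} = 0
G(18) = mex{2,2,2,2,1} = 0
G(19) = mex{0,2,2,2,2} = 1
G(20) = mex{0,0,2,2,2} = 1
G(21) = mex{0,0,0,2,2} = 1
G(22) = mex{0,0,0,0,2} = 1
G(23) = mex{0,0,0,0,0} = 1
G(24) = mex{1,0,0,0,0} = 2
G(25) = mex{1,1,0,0,0} = 2
G_B(25) = 2.
Combined Grundy value = 1 ⊕ 2 = 3.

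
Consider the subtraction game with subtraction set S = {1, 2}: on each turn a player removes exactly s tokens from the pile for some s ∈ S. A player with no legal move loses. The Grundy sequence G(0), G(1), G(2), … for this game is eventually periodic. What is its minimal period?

3

G(0) = 0
G(1) = mex{0} = 1
G(2) = mex{1,0} = 2
G(3) = mex{2,1} = 0
G(4) = mex{0,2} = 1
G(5) = mex{1,0} = 2
G(6) = mex{2,1} = 0
G(7) = mex{0,2} = 1
G(8) = mex{1,0} = 2
G(9) = mex{2,1} = 0
G(10) = mex{0,2} = 1
G(11) = mex{1,0} = 2
G(12) = mex{2,1} = 0
G(13) = mex{0,2} = 1
G(14) = mex{1,0} = 2
G(n+3) = G(n) holds for n = 0,…,1 (a full window of length max(S) = 2), so the sequence is purely periodic with period 3.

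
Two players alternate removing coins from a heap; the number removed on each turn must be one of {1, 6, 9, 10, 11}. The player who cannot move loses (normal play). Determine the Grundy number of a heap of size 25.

2

G(0) = 0
G(1) = mex{0} = 1
G(2) = mex{1} = 0
G(3) = mex{0} = 1
G(4) = mex{1} = 0
G(5) = mex{0} = 1
G(6) = mex{1,0} = 2
G(7) = mex{2,1} = 0
G(8) = mex{0,0} = 1
G(9) = mex{1,1,0} = 2
G(10) = mex{2,0,1,0} = 3
G(11) = mex{3,1,0,1,0} = 2
G(12) = mex{2,2,1,0,1} = 3
G(13) = mex{3,0,0,1,0} = 2
G(14) = mex{2,1,1,0,1} = 3
G(15) = mex{3,2,2,1,0} = 4
G(16) = mex{4,3,0,2,1} = 5
G(17) = mex{5,2,1,0,2} = 3
G(18) = mex{3,3,2,1,0} = 4
G(19) = mex{4,2,3,2,1} = 0
G(20) = mex{0,3,2,3,2} = 1
G(21) = mex{1,4,3,2,3} = 0
G(22) = mex{0,5,2,3,2} = 1
G(23) = mex{1,3,3,2,3} = 0
G(24) = mex{0,4,4,3,2} = 1
G(25) = mex{1,0,5,4,3} = 2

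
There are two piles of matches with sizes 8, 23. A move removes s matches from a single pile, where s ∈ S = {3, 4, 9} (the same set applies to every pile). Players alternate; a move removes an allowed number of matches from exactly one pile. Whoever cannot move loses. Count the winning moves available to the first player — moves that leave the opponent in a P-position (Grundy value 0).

4

All piles use S = {3, 4, 9}:
n :  0  1  2  3  4  5  6  7  8  9 10 11 12 13 14 15 16 17 18 19 20 21 22 23
G :  0  0  0  1  1  1  2  0  0  3  1  1  2  0  0  0  1  1  1  2  0  0  3  1
Pile A: G(8) = 0.
Pile B: G(23) = 1.
Combined Grundy value = 0 ⊕ 1 = 1.
A winning move leaves total XOR = 0, i.e. changes one component's Grundy value g to g ⊕ X where X is the current total.
Pile A: need g' = 0⊕1 = 1. Options: 8−3→G=1, 8−4→G=1. Hits: 2.
Pile B: need g' = 1⊕1 = 0. Options: 23−3→G=0, 23−4→G=2, 23−9→G=0. Hits: 2.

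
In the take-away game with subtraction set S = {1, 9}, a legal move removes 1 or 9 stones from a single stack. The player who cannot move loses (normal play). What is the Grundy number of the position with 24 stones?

0

n :  0  1  2  3  4  5  6  7  8  9 10 11 12 13 14 15 16 17 18 19 20 21 22 23 24
G :  0  1  0  1  0  1  0  1  0  1  0  1  0  1  0  1  0  1  0  1  0  1  0  1  0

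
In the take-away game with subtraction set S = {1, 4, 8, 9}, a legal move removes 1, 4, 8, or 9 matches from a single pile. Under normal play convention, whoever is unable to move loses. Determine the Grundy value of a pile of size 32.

G(0) = 0
G(1) = mex{0} = 1
G(2) = mex{1} = 0
G(3) = mex{0} = 1
G(4) = mex{1,0} = 2
G(5) = mex{2,1} = 0
G(6) = mex{0,0} = 1
G(7) = mex{1,1} = 0
G(8) = mex{0,2,0} = 1
G(9) = mex{1,0,1,0} = 2
G(10) = mex{2,1,0,1} = 3
G(11) = mex{3,0,1,0} = 2
G(12) = mex{2,1,2,1} = 0
G(13) = mex{0,2,0,2} = 1
G(14) = mex{1,3,1,0} = 2
G(15) = mex{2,2,0,1} = 3
G(16) = mex{3,0,1,0} = 2
G(17) = mex{2,1,2,1} = 0
G(18) = mex{0,2,3,2} = 1
G(19) = mex{1,3,2,3} = 0
G(20) = mex{0,2,0,2} = 1
G(21) = mex{1,0,1,0} = 2
G(22) = mex{2,1,2,1} = 0
G(23) = mex{0,0,3,2} = 1
G(24) = mex{1,1,2,3} = 0
G(25) = mex{0,2,0,2} = 1
G(26) = mex{1,0,1,0} = 2
G(27) = mex{2,1,0,1} = 3
G(28) = mex{3,0,1,0} = 2
G(29) = mex{2,1,2,1} = 0
G(30) = mex{0,2,0,2} = 1
G(31) = mex{1,3,1,0} = 2
G(32) = mex{2,2,0,1} = 3

3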